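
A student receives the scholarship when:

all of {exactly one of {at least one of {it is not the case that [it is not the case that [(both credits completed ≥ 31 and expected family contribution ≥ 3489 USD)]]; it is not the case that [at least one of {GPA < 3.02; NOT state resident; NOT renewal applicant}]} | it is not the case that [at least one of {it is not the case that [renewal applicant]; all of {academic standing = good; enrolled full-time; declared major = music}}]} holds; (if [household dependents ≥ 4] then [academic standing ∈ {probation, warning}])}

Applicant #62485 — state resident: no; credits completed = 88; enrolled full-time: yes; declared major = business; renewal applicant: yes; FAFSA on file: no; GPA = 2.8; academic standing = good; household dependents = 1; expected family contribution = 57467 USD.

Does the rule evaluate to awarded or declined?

Atomic conditions:
  credits completed ≥ 31: 88 ≥ 31 is true
  expected family contribution ≥ 3489 USD: 57467 ≥ 3489 is true
  GPA < 3.02: 2.8 < 3.02 is true
  NOT state resident: no → true
  NOT renewal applicant: yes → false
  renewal applicant: yes → true
  academic standing = good: good == good is true
  enrolled full-time: yes → true
  declared major = music: business == music is false
  household dependents ≥ 4: 1 ≥ 4 is false
  academic standing ∈ {probation, warning}: good is not in the set → false
Combine:
[1.1.1.1.1] true AND true = true
[1.1.1.1] NOT true = false
[1.1.1] NOT false = true
[1.1.2.1] true OR true OR false = true
[1.1.2] NOT true = false
[1.1] true OR false = true
[1.2.1.1] NOT true = false
[1.2.1.2] true AND true AND false = false
[1.2.1] false OR false = false
[1.2] NOT false = true
[1] exactly-one(true, true) = false
[2] false → false (antecedent false ⇒ implication holds) = true
[root] false AND true = false
Overall: false → declined

Declined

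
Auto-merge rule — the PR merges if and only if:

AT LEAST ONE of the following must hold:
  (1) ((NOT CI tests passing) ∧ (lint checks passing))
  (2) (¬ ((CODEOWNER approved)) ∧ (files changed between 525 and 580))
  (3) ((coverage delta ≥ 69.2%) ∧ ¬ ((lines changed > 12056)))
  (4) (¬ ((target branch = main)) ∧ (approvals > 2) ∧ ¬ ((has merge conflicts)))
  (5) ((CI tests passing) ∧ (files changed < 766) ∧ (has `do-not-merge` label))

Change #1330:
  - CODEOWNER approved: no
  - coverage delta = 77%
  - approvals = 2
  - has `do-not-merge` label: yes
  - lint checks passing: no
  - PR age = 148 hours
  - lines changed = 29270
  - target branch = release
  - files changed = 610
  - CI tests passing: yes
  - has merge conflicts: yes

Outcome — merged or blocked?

Atomic conditions:
  NOT CI tests passing: yes → false
  lint checks passing: no → false
  CODEOWNER approved: no → false
  files changed between 525 and 580: 610 in [525, 580] is false
  coverage delta ≥ 69.2%: 77 ≥ 69.2 is true
  lines changed > 12056: 29270 > 12056 is true
  target branch = main: release == main is false
  approvals > 2: 2 > 2 is false
  has merge conflicts: yes → true
  CI tests passing: yes → true
  files changed < 766: 610 < 766 is true
  has `do-not-merge` label: yes → true
Combine:
[1] false AND false = false
[2.1] NOT false = true
[2] true AND false = false
[3.2] NOT true = false
[3] true AND false = false
[4.1] NOT false = true
[4.3] NOT true = false
[4] true AND false AND false = false
[5] true AND true AND true = true
[root] false OR false OR false OR false OR true = true
Overall: true → merged

Merged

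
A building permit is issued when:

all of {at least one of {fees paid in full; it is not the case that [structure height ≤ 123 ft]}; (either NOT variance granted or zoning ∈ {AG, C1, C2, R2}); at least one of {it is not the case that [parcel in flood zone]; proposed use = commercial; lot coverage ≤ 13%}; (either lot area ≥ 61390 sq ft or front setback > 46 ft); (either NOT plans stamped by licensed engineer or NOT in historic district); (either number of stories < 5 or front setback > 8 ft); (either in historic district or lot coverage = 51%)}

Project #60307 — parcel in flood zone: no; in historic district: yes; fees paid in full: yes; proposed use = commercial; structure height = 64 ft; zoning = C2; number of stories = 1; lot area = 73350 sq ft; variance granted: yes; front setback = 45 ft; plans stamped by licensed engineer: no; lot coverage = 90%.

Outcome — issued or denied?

Atomic conditions:
  fees paid in full: yes → true
  structure height ≤ 123 ft: 64 ≤ 123 is true
  NOT variance granted: yes → false
  zoning ∈ {AG, C1, C2, R2}: C2 is in the set → true
  parcel in flood zone: no → false
  proposed use = commercial: commercial == commercial is true
  lot coverage ≤ 13%: 90 ≤ 13 is false
  lot area ≥ 61390 sq ft: 73350 ≥ 61390 is true
  front setback > 46 ft: 45 > 46 is false
  NOT plans stamped by licensed engineer: no → true
  NOT in historic district: yes → false
  number of stories < 5: 1 < 5 is true
  front setback > 8 ft: 45 > 8 is true
  in historic district: yes → true
  lot coverage = 51%: 90 == 51 is false
Combine:
[1.2] NOT true = false
[1] true OR false = true
[2] false OR true = true
[3.1] NOT false = true
[3] true OR true OR false = true
[4] true OR false = true
[5] true OR false = true
[6] true OR true = true
[7] true OR false = true
[root] true AND true AND true AND true AND true AND true AND true = true
Overall: true → issued

Issued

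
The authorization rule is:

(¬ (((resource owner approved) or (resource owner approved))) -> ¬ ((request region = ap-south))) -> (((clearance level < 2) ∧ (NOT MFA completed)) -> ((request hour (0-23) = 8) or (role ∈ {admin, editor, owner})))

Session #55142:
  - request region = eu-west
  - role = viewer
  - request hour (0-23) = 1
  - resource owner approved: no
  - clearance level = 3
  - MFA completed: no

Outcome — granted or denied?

Granted

Atomic conditions:
  resource owner approved: no → false
  request region = ap-south: eu-west == ap-south is false
  clearance level < 2: 3 < 2 is false
  NOT MFA completed: no → true
  request hour (0-23) = 8: 1 == 8 is false
  role ∈ {admin, editor, owner}: viewer is not in the set → false
Combine:
[1.1.1] false OR false = false
[1.1] NOT false = true
[1.2] NOT false = true
[1] true → true = true
[2.1] false AND true = false
[2.2] false OR false = false
[2] false → false (antecedent false ⇒ implication holds) = true
[root] true → true = true
Overall: true → granted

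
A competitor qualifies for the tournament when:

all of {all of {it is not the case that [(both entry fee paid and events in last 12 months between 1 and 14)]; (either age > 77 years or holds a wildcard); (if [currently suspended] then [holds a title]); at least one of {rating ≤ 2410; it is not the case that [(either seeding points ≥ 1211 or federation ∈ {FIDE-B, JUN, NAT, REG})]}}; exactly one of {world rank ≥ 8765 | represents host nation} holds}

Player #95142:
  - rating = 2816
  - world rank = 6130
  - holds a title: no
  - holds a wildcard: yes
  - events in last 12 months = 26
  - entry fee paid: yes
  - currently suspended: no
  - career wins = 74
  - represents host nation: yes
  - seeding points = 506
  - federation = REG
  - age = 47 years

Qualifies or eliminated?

Atomic conditions:
  entry fee paid: yes → true
  events in last 12 months between 1 and 14: 26 in [1, 14] is false
  age > 77 years: 47 > 77 is false
  holds a wildcard: yes → true
  currently suspended: no → false
  holds a title: no → false
  rating ≤ 2410: 2816 ≤ 2410 is false
  seeding points ≥ 1211: 506 ≥ 1211 is false
  federation ∈ {FIDE-B, JUN, NAT, REG}: REG is in the set → true
  world rank ≥ 8765: 6130 ≥ 8765 is false
  represents host nation: yes → true
Combine:
[1.1.1] true AND false = false
[1.1] NOT false = true
[1.2] false OR true = true
[1.3] false → false (antecedent false ⇒ implication holds) = true
[1.4.2.1] false OR true = true
[1.4.2] NOT true = false
[1.4] false OR false = false
[1] true AND true AND true AND false = false
[2] exactly-one(false, true) = true
[root] false AND true = false
Overall: false → eliminated

Eliminated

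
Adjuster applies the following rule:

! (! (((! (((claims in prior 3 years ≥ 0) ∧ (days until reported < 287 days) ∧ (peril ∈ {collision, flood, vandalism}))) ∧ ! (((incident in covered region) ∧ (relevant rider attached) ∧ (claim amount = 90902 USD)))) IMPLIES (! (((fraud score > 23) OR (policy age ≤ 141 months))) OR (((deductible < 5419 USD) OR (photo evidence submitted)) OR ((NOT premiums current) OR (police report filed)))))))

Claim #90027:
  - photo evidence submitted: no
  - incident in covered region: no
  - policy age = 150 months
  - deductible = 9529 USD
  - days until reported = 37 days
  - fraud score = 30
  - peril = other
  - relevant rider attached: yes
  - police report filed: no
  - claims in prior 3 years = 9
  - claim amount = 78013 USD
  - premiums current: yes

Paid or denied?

Atomic conditions:
  claims in prior 3 years ≥ 0: 9 ≥ 0 is true
  days until reported < 287 days: 37 < 287 is true
  peril ∈ {collision, flood, vandalism}: other is not in the set → false
  incident in covered region: no → false
  relevant rider attached: yes → true
  claim amount = 90902 USD: 78013 == 90902 is false
  fraud score > 23: 30 > 23 is true
  policy age ≤ 141 months: 150 ≤ 141 is false
  deductible < 5419 USD: 9529 < 5419 is false
  photo evidence submitted: no → false
  NOT premiums current: yes → false
  police report filed: no → false
Combine:
[1.1.1.1.1] true AND true AND false = false
[1.1.1.1] NOT false = true
[1.1.1.2.1] false AND true AND false = false
[1.1.1.2] NOT false = true
[1.1.1] true AND true = true
[1.1.2.1.1] true OR false = true
[1.1.2.1] NOT true = false
[1.1.2.2.1] false OR false = false
[1.1.2.2.2] false OR false = false
[1.1.2.2] false OR false = false
[1.1.2] false OR false = false
[1.1] true → false = false
[1] NOT false = true
[root] NOT true = false
Overall: false → denied

Denied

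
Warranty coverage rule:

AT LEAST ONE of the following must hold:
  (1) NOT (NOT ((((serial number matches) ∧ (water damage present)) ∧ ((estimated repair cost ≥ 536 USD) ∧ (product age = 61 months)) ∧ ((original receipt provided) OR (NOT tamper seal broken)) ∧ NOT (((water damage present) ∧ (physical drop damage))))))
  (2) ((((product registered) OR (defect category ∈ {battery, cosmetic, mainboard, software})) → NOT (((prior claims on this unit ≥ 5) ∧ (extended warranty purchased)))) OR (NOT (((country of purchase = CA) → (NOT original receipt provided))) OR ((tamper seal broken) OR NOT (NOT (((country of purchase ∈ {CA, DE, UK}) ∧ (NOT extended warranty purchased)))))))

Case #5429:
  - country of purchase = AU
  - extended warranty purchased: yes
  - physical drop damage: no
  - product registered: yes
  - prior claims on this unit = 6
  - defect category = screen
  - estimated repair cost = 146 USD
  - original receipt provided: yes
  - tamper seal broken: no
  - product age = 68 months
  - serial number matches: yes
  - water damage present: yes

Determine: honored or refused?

Refused

Atomic conditions:
  serial number matches: yes → true
  water damage present: yes → true
  estimated repair cost ≥ 536 USD: 146 ≥ 536 is false
  product age = 61 months: 68 == 61 is false
  original receipt provided: yes → true
  NOT tamper seal broken: no → true
  physical drop damage: no → false
  product registered: yes → true
  defect category ∈ {battery, cosmetic, mainboard, software}: screen is not in the set → false
  prior claims on this unit ≥ 5: 6 ≥ 5 is true
  extended warranty purchased: yes → true
  country of purchase = CA: AU == CA is false
  NOT original receipt provided: yes → false
  tamper seal broken: no → false
  country of purchase ∈ {CA, DE, UK}: AU is not in the set → false
  NOT extended warranty purchased: yes → false
Combine:
[1.1.1.1] true AND true = true
[1.1.1.2] false AND false = false
[1.1.1.3] true OR true = true
[1.1.1.4.1] true AND false = false
[1.1.1.4] NOT false = true
[1.1.1] true AND false AND true AND true = false
[1.1] NOT false = true
[1] NOT true = false
[2.1.1] true OR false = true
[2.1.2.1] true AND true = true
[2.1.2] NOT true = false
[2.1] true → false = false
[2.2.1.1] false → false (antecedent false ⇒ implication holds) = true
[2.2.1] NOT true = false
[2.2.2.2.1.1] false AND false = false
[2.2.2.2.1] NOT false = true
[2.2.2.2] NOT true = false
[2.2.2] false OR false = false
[2.2] false OR false = false
[2] false OR false = false
[root] false OR false = false
Overall: false → refused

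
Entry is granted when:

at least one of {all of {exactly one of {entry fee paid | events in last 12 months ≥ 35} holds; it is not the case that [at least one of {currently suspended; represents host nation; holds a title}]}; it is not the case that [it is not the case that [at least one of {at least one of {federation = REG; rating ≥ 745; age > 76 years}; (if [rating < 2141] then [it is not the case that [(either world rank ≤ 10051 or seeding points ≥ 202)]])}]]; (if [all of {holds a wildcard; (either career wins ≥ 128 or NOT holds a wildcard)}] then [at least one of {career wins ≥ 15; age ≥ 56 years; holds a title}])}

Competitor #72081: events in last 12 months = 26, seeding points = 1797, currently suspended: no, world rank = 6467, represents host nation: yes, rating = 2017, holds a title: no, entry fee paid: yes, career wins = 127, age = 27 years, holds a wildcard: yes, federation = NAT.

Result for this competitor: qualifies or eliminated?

Qualifies

Atomic conditions:
  entry fee paid: yes → true
  events in last 12 months ≥ 35: 26 ≥ 35 is false
  currently suspended: no → false
  represents host nation: yes → true
  holds a title: no → false
  federation = REG: NAT == REG is false
  rating ≥ 745: 2017 ≥ 745 is true
  age > 76 years: 27 > 76 is false
  rating < 2141: 2017 < 2141 is true
  world rank ≤ 10051: 6467 ≤ 10051 is true
  seeding points ≥ 202: 1797 ≥ 202 is true
  holds a wildcard: yes → true
  career wins ≥ 128: 127 ≥ 128 is false
  NOT holds a wildcard: yes → false
  career wins ≥ 15: 127 ≥ 15 is true
  age ≥ 56 years: 27 ≥ 56 is false
Combine:
[1.1] exactly-one(true, false) = true
[1.2.1] false OR true OR false = true
[1.2] NOT true = false
[1] true AND false = false
[2.1.1.1] false OR true OR false = true
[2.1.1.2.2.1] true OR true = true
[2.1.1.2.2] NOT true = false
[2.1.1.2] true → false = false
[2.1.1] true OR false = true
[2.1] NOT true = false
[2] NOT false = true
[3.1.2] false OR false = false
[3.1] true AND false = false
[3.2] true OR false OR false = true
[3] false → true (antecedent false ⇒ implication holds) = true
[root] false OR true OR true = true
Overall: true → qualifies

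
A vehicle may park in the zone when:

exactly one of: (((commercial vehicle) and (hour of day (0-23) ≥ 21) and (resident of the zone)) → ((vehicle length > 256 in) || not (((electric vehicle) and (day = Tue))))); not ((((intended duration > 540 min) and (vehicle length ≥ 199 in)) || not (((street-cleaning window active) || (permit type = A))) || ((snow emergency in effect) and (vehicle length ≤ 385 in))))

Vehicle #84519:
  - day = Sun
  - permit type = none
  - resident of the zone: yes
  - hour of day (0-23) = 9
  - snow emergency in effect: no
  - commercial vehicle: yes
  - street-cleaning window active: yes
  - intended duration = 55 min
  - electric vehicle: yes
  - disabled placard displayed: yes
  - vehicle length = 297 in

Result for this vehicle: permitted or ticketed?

Ticketed

Atomic conditions:
  commercial vehicle: yes → true
  hour of day (0-23) ≥ 21: 9 ≥ 21 is false
  resident of the zone: yes → true
  vehicle length > 256 in: 297 > 256 is true
  electric vehicle: yes → true
  day = Tue: Sun == Tue is false
  intended duration > 540 min: 55 > 540 is false
  vehicle length ≥ 199 in: 297 ≥ 199 is true
  street-cleaning window active: yes → true
  permit type = A: none == A is false
  snow emergency in effect: no → false
  vehicle length ≤ 385 in: 297 ≤ 385 is true
Combine:
[1.1] true AND false AND true = false
[1.2.2.1] true AND false = false
[1.2.2] NOT false = true
[1.2] true OR true = true
[1] false → true (antecedent false ⇒ implication holds) = true
[2.1.1] false AND true = false
[2.1.2.1] true OR false = true
[2.1.2] NOT true = false
[2.1.3] false AND true = false
[2.1] false OR false OR false = false
[2] NOT false = true
[root] exactly-one(true, true) = false
Overall: false → ticketed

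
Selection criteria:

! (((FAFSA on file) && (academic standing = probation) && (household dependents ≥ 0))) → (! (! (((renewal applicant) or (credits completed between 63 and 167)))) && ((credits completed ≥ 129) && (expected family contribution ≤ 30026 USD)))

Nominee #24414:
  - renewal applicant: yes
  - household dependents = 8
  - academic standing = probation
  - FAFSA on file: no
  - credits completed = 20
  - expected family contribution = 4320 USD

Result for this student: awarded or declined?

Atomic conditions:
  FAFSA on file: no → false
  academic standing = probation: probation == probation is true
  household dependents ≥ 0: 8 ≥ 0 is true
  renewal applicant: yes → true
  credits completed between 63 and 167: 20 in [63, 167] is false
  credits completed ≥ 129: 20 ≥ 129 is false
  expected family contribution ≤ 30026 USD: 4320 ≤ 30026 is true
Combine:
[1.1] false AND true AND true = false
[1] NOT false = true
[2.1.1.1] true OR false = true
[2.1.1] NOT true = false
[2.1] NOT false = true
[2.2] false AND true = false
[2] true AND false = false
[root] true → false = false
Overall: false → declined

Declined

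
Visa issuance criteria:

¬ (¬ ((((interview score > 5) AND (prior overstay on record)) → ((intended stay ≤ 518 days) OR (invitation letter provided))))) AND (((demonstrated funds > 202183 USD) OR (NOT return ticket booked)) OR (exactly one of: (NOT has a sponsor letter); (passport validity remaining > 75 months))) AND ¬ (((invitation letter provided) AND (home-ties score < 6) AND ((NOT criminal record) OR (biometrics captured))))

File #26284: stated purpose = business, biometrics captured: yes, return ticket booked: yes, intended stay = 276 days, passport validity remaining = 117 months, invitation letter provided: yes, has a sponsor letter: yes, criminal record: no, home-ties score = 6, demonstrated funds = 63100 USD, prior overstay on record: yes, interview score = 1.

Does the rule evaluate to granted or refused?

Granted

Atomic conditions:
  interview score > 5: 1 > 5 is false
  prior overstay on record: yes → true
  intended stay ≤ 518 days: 276 ≤ 518 is true
  invitation letter provided: yes → true
  demonstrated funds > 202183 USD: 63100 > 202183 is false
  NOT return ticket booked: yes → false
  NOT has a sponsor letter: yes → false
  passport validity remaining > 75 months: 117 > 75 is true
  home-ties score < 6: 6 < 6 is false
  NOT criminal record: no → true
  biometrics captured: yes → true
Combine:
[1.1.1.1] false AND true = false
[1.1.1.2] true OR true = true
[1.1.1] false → true (antecedent false ⇒ implication holds) = true
[1.1] NOT true = false
[1] NOT false = true
[2.1] false OR false = false
[2.2] exactly-one(false, true) = true
[2] false OR true = true
[3.1.3] true OR true = true
[3.1] true AND false AND true = false
[3] NOT false = true
[root] true AND true AND true = true
Overall: true → granted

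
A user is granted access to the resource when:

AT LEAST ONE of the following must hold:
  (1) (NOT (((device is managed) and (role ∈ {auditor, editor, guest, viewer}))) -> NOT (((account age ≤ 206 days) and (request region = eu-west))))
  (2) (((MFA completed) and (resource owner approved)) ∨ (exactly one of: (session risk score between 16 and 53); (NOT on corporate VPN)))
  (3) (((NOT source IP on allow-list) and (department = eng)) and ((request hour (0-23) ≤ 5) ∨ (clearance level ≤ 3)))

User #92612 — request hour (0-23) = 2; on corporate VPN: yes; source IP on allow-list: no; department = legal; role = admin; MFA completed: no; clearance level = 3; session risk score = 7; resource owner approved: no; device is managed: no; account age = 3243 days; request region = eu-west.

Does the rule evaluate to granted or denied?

Atomic conditions:
  device is managed: no → false
  role ∈ {auditor, editor, guest, viewer}: admin is not in the set → false
  account age ≤ 206 days: 3243 ≤ 206 is false
  request region = eu-west: eu-west == eu-west is true
  MFA completed: no → false
  resource owner approved: no → false
  session risk score between 16 and 53: 7 in [16, 53] is false
  NOT on corporate VPN: yes → false
  NOT source IP on allow-list: no → true
  department = eng: legal == eng is false
  request hour (0-23) ≤ 5: 2 ≤ 5 is true
  clearance level ≤ 3: 3 ≤ 3 is true
Combine:
[1.1.1] false AND false = false
[1.1] NOT false = true
[1.2.1] false AND true = false
[1.2] NOT false = true
[1] true → true = true
[2.1] false AND false = false
[2.2] exactly-one(false, false) = false
[2] false OR false = false
[3.1] true AND false = false
[3.2] true OR true = true
[3] false AND true = false
[root] true OR false OR false = true
Overall: true → granted

Granted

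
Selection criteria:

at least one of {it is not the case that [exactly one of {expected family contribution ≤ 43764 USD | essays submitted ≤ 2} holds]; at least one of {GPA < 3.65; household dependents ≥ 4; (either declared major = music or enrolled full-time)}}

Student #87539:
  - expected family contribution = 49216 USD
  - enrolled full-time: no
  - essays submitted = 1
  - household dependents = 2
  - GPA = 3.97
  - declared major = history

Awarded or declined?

Declined

Atomic conditions:
  expected family contribution ≤ 43764 USD: 49216 ≤ 43764 is false
  essays submitted ≤ 2: 1 ≤ 2 is true
  GPA < 3.65: 3.97 < 3.65 is false
  household dependents ≥ 4: 2 ≥ 4 is false
  declared major = music: history == music is false
  enrolled full-time: no → false
Combine:
[1.1] exactly-one(false, true) = true
[1] NOT true = false
[2.3] false OR false = false
[2] false OR false OR false = false
[root] false OR false = false
Overall: false → declined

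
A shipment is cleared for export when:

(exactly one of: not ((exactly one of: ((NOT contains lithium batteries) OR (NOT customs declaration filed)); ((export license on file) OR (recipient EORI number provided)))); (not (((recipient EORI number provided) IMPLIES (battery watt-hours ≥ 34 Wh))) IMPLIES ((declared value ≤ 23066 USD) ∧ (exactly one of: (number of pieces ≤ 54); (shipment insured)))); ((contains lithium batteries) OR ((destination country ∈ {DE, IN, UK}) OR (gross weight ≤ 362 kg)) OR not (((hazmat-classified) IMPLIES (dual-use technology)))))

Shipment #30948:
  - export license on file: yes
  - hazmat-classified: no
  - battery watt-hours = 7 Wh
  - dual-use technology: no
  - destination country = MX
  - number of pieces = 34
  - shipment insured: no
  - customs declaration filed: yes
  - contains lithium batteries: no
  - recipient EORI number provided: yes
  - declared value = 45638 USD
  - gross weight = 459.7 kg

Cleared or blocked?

Atomic conditions:
  NOT contains lithium batteries: no → true
  NOT customs declaration filed: yes → false
  export license on file: yes → true
  recipient EORI number provided: yes → true
  battery watt-hours ≥ 34 Wh: 7 ≥ 34 is false
  declared value ≤ 23066 USD: 45638 ≤ 23066 is false
  number of pieces ≤ 54: 34 ≤ 54 is true
  shipment insured: no → false
  contains lithium batteries: no → false
  destination country ∈ {DE, IN, UK}: MX is not in the set → false
  gross weight ≤ 362 kg: 459.7 ≤ 362 is false
  hazmat-classified: no → false
  dual-use technology: no → false
Combine:
[1.1.1] true OR false = true
[1.1.2] true OR true = true
[1.1] exactly-one(true, true) = false
[1] NOT false = true
[2.1.1] true → false = false
[2.1] NOT false = true
[2.2.2] exactly-one(true, false) = true
[2.2] false AND true = false
[2] true → false = false
[3.2] false OR false = false
[3.3.1] false → false (antecedent false ⇒ implication holds) = true
[3.3] NOT true = false
[3] false OR false OR false = false
[root] exactly-one(true, false, false) = true
Overall: true → cleared

Cleared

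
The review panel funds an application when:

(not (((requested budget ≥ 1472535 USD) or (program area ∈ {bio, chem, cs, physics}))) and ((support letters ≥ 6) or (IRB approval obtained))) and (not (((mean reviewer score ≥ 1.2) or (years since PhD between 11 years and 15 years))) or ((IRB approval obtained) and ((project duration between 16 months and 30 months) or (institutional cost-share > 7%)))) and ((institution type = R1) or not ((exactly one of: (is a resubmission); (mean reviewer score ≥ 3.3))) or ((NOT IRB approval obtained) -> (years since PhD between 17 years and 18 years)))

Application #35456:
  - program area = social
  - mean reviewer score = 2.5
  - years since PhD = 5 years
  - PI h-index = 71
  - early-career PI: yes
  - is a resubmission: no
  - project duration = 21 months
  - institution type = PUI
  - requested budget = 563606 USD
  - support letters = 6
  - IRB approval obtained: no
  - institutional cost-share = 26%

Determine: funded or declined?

Atomic conditions:
  requested budget ≥ 1472535 USD: 563606 ≥ 1472535 is false
  program area ∈ {bio, chem, cs, physics}: social is not in the set → false
  support letters ≥ 6: 6 ≥ 6 is true
  IRB approval obtained: no → false
  mean reviewer score ≥ 1.2: 2.5 ≥ 1.2 is true
  years since PhD between 11 years and 15 years: 5 in [11, 15] is false
  project duration between 16 months and 30 months: 21 in [16, 30] is true
  institutional cost-share > 7%: 26 > 7 is true
  institution type = R1: PUI == R1 is false
  is a resubmission: no → false
  mean reviewer score ≥ 3.3: 2.5 ≥ 3.3 is false
  NOT IRB approval obtained: no → true
  years since PhD between 17 years and 18 years: 5 in [17, 18] is false
Combine:
[1.1.1] false OR false = false
[1.1] NOT false = true
[1.2] true OR false = true
[1] true AND true = true
[2.1.1] true OR false = true
[2.1] NOT true = false
[2.2.2] true OR true = true
[2.2] false AND true = false
[2] false OR false = false
[3.2.1] exactly-one(false, false) = false
[3.2] NOT false = true
[3.3] true → false = false
[3] false OR true OR false = true
[root] true AND false AND true = false
Overall: false → declined

Declined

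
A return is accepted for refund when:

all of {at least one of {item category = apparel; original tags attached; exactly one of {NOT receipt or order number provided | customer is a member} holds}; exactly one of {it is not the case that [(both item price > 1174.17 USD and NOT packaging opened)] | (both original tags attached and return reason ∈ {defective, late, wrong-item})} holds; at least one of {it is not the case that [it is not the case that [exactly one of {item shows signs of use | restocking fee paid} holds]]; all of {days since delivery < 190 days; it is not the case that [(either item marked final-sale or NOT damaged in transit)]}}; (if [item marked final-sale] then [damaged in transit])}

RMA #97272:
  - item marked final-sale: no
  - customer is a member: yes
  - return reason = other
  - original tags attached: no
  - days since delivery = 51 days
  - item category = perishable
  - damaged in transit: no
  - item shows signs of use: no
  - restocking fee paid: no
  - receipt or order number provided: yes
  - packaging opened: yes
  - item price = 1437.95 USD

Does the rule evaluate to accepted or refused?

Refused

Atomic conditions:
  item category = apparel: perishable == apparel is false
  original tags attached: no → false
  NOT receipt or order number provided: yes → false
  customer is a member: yes → true
  item price > 1174.17 USD: 1437.95 > 1174.17 is true
  NOT packaging opened: yes → false
  return reason ∈ {defective, late, wrong-item}: other is not in the set → false
  item shows signs of use: no → false
  restocking fee paid: no → false
  days since delivery < 190 days: 51 < 190 is true
  item marked final-sale: no → false
  NOT damaged in transit: no → true
  damaged in transit: no → false
Combine:
[1.3] exactly-one(false, true) = true
[1] false OR false OR true = true
[2.1.1] true AND false = false
[2.1] NOT false = true
[2.2] false AND false = false
[2] exactly-one(true, false) = true
[3.1.1.1] exactly-one(false, false) = false
[3.1.1] NOT false = true
[3.1] NOT true = false
[3.2.2.1] false OR true = true
[3.2.2] NOT true = false
[3.2] true AND false = false
[3] false OR false = false
[4] false → false (antecedent false ⇒ implication holds) = true
[root] true AND true AND false AND true = false
Overall: false → refused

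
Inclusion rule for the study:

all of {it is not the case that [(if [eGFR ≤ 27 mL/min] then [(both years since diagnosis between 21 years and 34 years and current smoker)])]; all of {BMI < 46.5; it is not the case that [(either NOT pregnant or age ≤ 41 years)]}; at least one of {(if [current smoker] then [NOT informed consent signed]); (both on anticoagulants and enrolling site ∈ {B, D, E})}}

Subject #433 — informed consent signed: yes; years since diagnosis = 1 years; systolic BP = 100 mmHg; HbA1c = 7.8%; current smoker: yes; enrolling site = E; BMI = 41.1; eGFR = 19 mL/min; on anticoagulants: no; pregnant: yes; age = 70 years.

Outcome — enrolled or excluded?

Excluded

Atomic conditions:
  eGFR ≤ 27 mL/min: 19 ≤ 27 is true
  years since diagnosis between 21 years and 34 years: 1 in [21, 34] is false
  current smoker: yes → true
  BMI < 46.5: 41.1 < 46.5 is true
  NOT pregnant: yes → false
  age ≤ 41 years: 70 ≤ 41 is false
  NOT informed consent signed: yes → false
  on anticoagulants: no → false
  enrolling site ∈ {B, D, E}: E is in the set → true
Combine:
[1.1.2] false AND true = false
[1.1] true → false = false
[1] NOT false = true
[2.2.1] false OR false = false
[2.2] NOT false = true
[2] true AND true = true
[3.1] true → false = false
[3.2] false AND true = false
[3] false OR false = false
[root] true AND true AND false = false
Overall: false → excluded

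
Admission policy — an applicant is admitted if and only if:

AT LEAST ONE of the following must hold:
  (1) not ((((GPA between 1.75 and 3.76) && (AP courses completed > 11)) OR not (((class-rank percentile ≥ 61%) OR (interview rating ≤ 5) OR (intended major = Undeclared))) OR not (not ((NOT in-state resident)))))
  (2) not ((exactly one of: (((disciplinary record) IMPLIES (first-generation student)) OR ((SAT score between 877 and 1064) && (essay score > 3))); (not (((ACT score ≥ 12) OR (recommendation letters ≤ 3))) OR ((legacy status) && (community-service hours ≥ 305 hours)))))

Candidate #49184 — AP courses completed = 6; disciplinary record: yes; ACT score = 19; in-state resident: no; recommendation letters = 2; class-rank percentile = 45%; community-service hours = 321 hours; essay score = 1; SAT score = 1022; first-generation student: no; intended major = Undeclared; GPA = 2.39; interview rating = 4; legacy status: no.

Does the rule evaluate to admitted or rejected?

Admitted

Atomic conditions:
  GPA between 1.75 and 3.76: 2.39 in [1.75, 3.76] is true
  AP courses completed > 11: 6 > 11 is false
  class-rank percentile ≥ 61%: 45 ≥ 61 is false
  interview rating ≤ 5: 4 ≤ 5 is true
  intended major = Undeclared: Undeclared == Undeclared is true
  NOT in-state resident: no → true
  disciplinary record: yes → true
  first-generation student: no → false
  SAT score between 877 and 1064: 1022 in [877, 1064] is true
  essay score > 3: 1 > 3 is false
  ACT score ≥ 12: 19 ≥ 12 is true
  recommendation letters ≤ 3: 2 ≤ 3 is true
  legacy status: no → false
  community-service hours ≥ 305 hours: 321 ≥ 305 is true
Combine:
[1.1.1] true AND false = false
[1.1.2.1] false OR true OR true = true
[1.1.2] NOT true = false
[1.1.3.1] NOT true = false
[1.1.3] NOT false = true
[1.1] false OR false OR true = true
[1] NOT true = false
[2.1.1.1] true → false = false
[2.1.1.2] true AND false = false
[2.1.1] false OR false = false
[2.1.2.1.1] true OR true = true
[2.1.2.1] NOT true = false
[2.1.2.2] false AND true = false
[2.1.2] false OR false = false
[2.1] exactly-one(false, false) = false
[2] NOT false = true
[root] false OR true = true
Overall: true → admitted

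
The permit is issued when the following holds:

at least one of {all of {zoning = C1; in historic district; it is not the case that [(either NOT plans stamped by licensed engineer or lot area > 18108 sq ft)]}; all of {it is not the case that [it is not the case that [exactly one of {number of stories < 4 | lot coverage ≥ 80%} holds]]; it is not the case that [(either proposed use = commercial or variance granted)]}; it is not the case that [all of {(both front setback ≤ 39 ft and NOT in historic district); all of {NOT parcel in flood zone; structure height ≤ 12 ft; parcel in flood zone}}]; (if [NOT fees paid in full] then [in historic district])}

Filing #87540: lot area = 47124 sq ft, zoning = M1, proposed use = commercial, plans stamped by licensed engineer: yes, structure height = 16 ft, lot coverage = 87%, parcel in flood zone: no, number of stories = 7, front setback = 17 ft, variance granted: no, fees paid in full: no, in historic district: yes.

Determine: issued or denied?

Atomic conditions:
  zoning = C1: M1 == C1 is false
  in historic district: yes → true
  NOT plans stamped by licensed engineer: yes → false
  lot area > 18108 sq ft: 47124 > 18108 is true
  number of stories < 4: 7 < 4 is false
  lot coverage ≥ 80%: 87 ≥ 80 is true
  proposed use = commercial: commercial == commercial is true
  variance granted: no → false
  front setback ≤ 39 ft: 17 ≤ 39 is true
  NOT in historic district: yes → false
  NOT parcel in flood zone: no → true
  structure height ≤ 12 ft: 16 ≤ 12 is false
  parcel in flood zone: no → false
  NOT fees paid in full: no → true
Combine:
[1.3.1] false OR true = true
[1.3] NOT true = false
[1] false AND true AND false = false
[2.1.1.1] exactly-one(false, true) = true
[2.1.1] NOT true = false
[2.1] NOT false = true
[2.2.1] true OR false = true
[2.2] NOT true = false
[2] true AND false = false
[3.1.1] true AND false = false
[3.1.2] true AND false AND false = false
[3.1] false AND false = false
[3] NOT false = true
[4] true → true = true
[root] false OR false OR true OR true = true
Overall: true → issued

Issued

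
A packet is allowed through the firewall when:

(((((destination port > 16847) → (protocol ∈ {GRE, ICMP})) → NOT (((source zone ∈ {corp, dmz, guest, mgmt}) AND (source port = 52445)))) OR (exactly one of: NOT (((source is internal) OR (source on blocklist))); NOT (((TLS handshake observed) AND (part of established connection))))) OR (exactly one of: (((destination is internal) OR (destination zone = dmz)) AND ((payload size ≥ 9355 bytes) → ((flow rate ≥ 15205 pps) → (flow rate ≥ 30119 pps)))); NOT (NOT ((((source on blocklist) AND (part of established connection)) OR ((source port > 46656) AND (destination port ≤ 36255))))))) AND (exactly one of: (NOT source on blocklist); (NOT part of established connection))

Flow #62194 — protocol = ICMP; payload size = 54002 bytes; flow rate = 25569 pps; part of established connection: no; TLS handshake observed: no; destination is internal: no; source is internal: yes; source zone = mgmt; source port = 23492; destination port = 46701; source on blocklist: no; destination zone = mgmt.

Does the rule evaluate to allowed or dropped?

Dropped

Atomic conditions:
  destination port > 16847: 46701 > 16847 is true
  protocol ∈ {GRE, ICMP}: ICMP is in the set → true
  source zone ∈ {corp, dmz, guest, mgmt}: mgmt is in the set → true
  source port = 52445: 23492 == 52445 is false
  source is internal: yes → true
  source on blocklist: no → false
  TLS handshake observed: no → false
  part of established connection: no → false
  destination is internal: no → false
  destination zone = dmz: mgmt == dmz is false
  payload size ≥ 9355 bytes: 54002 ≥ 9355 is true
  flow rate ≥ 15205 pps: 25569 ≥ 15205 is true
  flow rate ≥ 30119 pps: 25569 ≥ 30119 is false
  source port > 46656: 23492 > 46656 is false
  destination port ≤ 36255: 46701 ≤ 36255 is false
  NOT source on blocklist: no → true
  NOT part of established connection: no → true
Combine:
[1.1.1.1] true → true = true
[1.1.1.2.1] true AND false = false
[1.1.1.2] NOT false = true
[1.1.1] true → true = true
[1.1.2.1.1] true OR false = true
[1.1.2.1] NOT true = false
[1.1.2.2.1] false AND false = false
[1.1.2.2] NOT false = true
[1.1.2] exactly-one(false, true) = true
[1.1] true OR true = true
[1.2.1.1] false OR false = false
[1.2.1.2.2] true → false = false
[1.2.1.2] true → false = false
[1.2.1] false AND false = false
[1.2.2.1.1.1] false AND false = false
[1.2.2.1.1.2] false AND false = false
[1.2.2.1.1] false OR false = false
[1.2.2.1] NOT false = true
[1.2.2] NOT true = false
[1.2] exactly-one(false, false) = false
[1] true OR false = true
[2] exactly-one(true, true) = false
[root] true AND false = false
Overall: false → dropped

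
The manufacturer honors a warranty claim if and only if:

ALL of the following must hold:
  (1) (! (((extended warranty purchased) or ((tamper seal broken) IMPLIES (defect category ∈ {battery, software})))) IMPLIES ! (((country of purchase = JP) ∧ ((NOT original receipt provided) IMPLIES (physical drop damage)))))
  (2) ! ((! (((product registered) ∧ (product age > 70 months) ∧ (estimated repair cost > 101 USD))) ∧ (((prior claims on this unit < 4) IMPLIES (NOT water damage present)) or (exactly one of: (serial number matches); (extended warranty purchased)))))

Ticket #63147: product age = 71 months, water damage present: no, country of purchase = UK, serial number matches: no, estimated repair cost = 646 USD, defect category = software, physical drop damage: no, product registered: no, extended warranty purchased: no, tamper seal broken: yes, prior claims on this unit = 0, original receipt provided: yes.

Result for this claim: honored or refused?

Atomic conditions:
  extended warranty purchased: no → false
  tamper seal broken: yes → true
  defect category ∈ {battery, software}: software is in the set → true
  country of purchase = JP: UK == JP is false
  NOT original receipt provided: yes → false
  physical drop damage: no → false
  product registered: no → false
  product age > 70 months: 71 > 70 is true
  estimated repair cost > 101 USD: 646 > 101 is true
  prior claims on this unit < 4: 0 < 4 is true
  NOT water damage present: no → true
  serial number matches: no → false
Combine:
[1.1.1.2] true → true = true
[1.1.1] false OR true = true
[1.1] NOT true = false
[1.2.1.2] false → false (antecedent false ⇒ implication holds) = true
[1.2.1] false AND true = false
[1.2] NOT false = true
[1] false → true (antecedent false ⇒ implication holds) = true
[2.1.1.1] false AND true AND true = false
[2.1.1] NOT false = true
[2.1.2.1] true → true = true
[2.1.2.2] exactly-one(false, false) = false
[2.1.2] true OR false = true
[2.1] true AND true = true
[2] NOT true = false
[root] true AND false = false
Overall: false → refused

Refused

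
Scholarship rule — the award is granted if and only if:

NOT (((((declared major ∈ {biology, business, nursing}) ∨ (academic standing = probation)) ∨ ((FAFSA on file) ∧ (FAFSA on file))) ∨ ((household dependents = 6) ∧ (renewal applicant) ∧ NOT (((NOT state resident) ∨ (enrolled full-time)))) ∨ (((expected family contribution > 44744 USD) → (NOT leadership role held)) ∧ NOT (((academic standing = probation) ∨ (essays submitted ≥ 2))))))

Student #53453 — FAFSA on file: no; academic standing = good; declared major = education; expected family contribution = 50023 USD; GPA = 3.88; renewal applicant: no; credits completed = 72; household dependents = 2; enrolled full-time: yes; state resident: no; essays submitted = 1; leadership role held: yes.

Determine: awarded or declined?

Awarded

Atomic conditions:
  declared major ∈ {biology, business, nursing}: education is not in the set → false
  academic standing = probation: good == probation is false
  FAFSA on file: no → false
  household dependents = 6: 2 == 6 is false
  renewal applicant: no → false
  NOT state resident: no → true
  enrolled full-time: yes → true
  expected family contribution > 44744 USD: 50023 > 44744 is true
  NOT leadership role held: yes → false
  essays submitted ≥ 2: 1 ≥ 2 is false
Combine:
[1.1.1] false OR false = false
[1.1.2] false AND false = false
[1.1] false OR false = false
[1.2.3.1] true OR true = true
[1.2.3] NOT true = false
[1.2] false AND false AND false = false
[1.3.1] true → false = false
[1.3.2.1] false OR false = false
[1.3.2] NOT false = true
[1.3] false AND true = false
[1] false OR false OR false = false
[root] NOT false = true
Overall: true → awarded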